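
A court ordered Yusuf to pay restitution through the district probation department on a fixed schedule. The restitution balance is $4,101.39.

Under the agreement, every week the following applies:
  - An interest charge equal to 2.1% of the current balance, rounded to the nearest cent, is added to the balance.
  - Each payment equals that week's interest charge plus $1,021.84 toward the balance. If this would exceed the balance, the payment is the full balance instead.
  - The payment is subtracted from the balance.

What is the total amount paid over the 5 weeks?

Week 1: opening $4,101.39; interest $86.13 → $4,187.52; payment $1,107.97; balance $3,079.55
Week 2: opening $3,079.55; interest $64.67 → $3,144.22; payment $1,086.51; balance $2,057.71
Week 3: opening $2,057.71; interest $43.21 → $2,100.92; payment $1,065.05; balance $1,035.87
Week 4: opening $1,035.87; interest $21.75 → $1,057.62; payment $1,043.59; balance $14.03
Week 5: opening $14.03; interest $0.29 → $14.32; payment $14.32; balance $0.00
Total paid: $4,317.44

$4,317.44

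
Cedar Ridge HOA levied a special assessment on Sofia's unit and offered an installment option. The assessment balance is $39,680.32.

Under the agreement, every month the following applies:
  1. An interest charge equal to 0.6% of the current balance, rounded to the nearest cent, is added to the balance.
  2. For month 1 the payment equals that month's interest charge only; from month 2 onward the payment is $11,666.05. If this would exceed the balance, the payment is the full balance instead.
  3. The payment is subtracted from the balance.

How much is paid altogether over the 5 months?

Month 1: opening $39,680.32; interest $238.08 → $39,918.40; payment $238.08; balance $39,680.32
Month 2: opening $39,680.32; interest $238.08 → $39,918.40; payment $11,666.05; balance $28,252.35
Month 3: opening $28,252.35; interest $169.51 → $28,421.86; payment $11,666.05; balance $16,755.81
Month 4: opening $16,755.81; interest $100.53 → $16,856.34; payment $11,666.05; balance $5,190.29
Month 5: opening $5,190.29; interest $31.14 → $5,221.43; payment $5,221.43; balance $0.00
Total paid: $40,457.66

$40,457.66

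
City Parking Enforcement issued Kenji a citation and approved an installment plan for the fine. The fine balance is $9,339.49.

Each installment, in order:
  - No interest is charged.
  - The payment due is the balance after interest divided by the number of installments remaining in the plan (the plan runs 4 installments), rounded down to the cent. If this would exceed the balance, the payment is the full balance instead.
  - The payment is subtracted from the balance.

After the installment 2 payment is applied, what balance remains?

# | Opening | Payment | End bal
1 | $9,339.49 | $2,334.87 | $7,004.62
2 | $7,004.62 | $2,334.87 | $4,669.75

$4,669.75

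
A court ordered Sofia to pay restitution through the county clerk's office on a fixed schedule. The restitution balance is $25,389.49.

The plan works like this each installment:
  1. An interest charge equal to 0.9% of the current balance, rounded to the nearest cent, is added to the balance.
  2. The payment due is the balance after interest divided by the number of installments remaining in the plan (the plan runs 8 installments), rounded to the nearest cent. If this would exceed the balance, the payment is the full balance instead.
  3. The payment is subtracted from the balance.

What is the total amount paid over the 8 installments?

Installment 1: opening $25,389.49; interest $228.51 → $25,618.00; payment $3,202.25; balance $22,415.75
Installment 2: opening $22,415.75; interest $201.74 → $22,617.49; payment $3,231.07; balance $19,386.42
Installment 3: opening $19,386.42; interest $174.48 → $19,560.90; payment $3,260.15; balance $16,300.75
Installment 4: opening $16,300.75; interest $146.71 → $16,447.46; payment $3,289.49; balance $13,157.97
Installment 5: opening $13,157.97; interest $118.42 → $13,276.39; payment $3,319.10; balance $9,957.29
Installment 6: opening $9,957.29; interest $89.62 → $10,046.91; payment $3,348.97; balance $6,697.94
Installment 7: opening $6,697.94; interest $60.28 → $6,758.22; payment $3,379.11; balance $3,379.11
Installment 8: opening $3,379.11; interest $30.41 → $3,409.52; payment $3,409.52; balance $0.00
Total paid: $26,439.66

$26,439.66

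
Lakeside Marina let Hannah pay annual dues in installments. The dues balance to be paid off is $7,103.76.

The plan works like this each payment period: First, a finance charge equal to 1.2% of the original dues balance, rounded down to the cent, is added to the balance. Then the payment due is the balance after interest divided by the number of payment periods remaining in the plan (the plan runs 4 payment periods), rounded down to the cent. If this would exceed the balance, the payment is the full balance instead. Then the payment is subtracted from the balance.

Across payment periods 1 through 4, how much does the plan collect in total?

$7,444.72

Payment period 1: opening $7,103.76; interest $85.24 → $7,189.00; payment $1,797.25; balance $5,391.75
Payment period 2: opening $5,391.75; interest $85.24 → $5,476.99; payment $1,825.66; balance $3,651.33
Payment period 3: opening $3,651.33; interest $85.24 → $3,736.57; payment $1,868.28; balance $1,868.29
Payment period 4: opening $1,868.29; interest $85.24 → $1,953.53; payment $1,953.53; balance $0.00
Total paid: $7,444.72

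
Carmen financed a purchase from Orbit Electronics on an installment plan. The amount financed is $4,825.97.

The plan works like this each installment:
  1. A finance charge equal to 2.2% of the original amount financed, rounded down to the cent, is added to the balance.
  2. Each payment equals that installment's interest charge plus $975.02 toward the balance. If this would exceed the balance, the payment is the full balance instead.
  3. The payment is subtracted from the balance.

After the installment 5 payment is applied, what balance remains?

$0.00

Installment 1: $4,825.97 +$106.17 interest = $4,932.14; pay $1,081.19 → $3,850.95
Installment 2: $3,850.95 +$106.17 interest = $3,957.12; pay $1,081.19 → $2,875.93
Installment 3: $2,875.93 +$106.17 interest = $2,982.10; pay $1,081.19 → $1,900.91
Installment 4: $1,900.91 +$106.17 interest = $2,007.08; pay $1,081.19 → $925.89
Installment 5: $925.89 +$106.17 interest = $1,032.06; pay $1,032.06 → $0.00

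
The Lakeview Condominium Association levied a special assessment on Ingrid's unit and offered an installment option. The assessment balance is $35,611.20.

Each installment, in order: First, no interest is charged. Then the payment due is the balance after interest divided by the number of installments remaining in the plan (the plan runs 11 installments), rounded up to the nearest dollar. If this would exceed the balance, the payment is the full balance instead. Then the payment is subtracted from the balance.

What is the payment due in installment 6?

$3,237.00

Installment 1: $35,611.20 − $3,238.00 → $32,373.20
Installment 2: $32,373.20 − $3,238.00 → $29,135.20
Installment 3: $29,135.20 − $3,238.00 → $25,897.20
Installment 4: $25,897.20 − $3,238.00 → $22,659.20
Installment 5: $22,659.20 − $3,238.00 → $19,421.20
Installment 6: $19,421.20 − $3,237.00 → $16,184.20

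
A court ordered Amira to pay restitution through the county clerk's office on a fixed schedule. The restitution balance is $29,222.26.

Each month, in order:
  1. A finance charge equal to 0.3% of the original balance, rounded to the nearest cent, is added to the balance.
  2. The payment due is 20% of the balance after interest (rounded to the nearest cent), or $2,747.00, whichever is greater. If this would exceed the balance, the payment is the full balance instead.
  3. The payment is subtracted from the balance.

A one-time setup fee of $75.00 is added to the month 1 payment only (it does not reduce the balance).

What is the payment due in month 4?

Month 1: opening $29,222.26; interest $87.67 → $29,309.93; payment $5,861.99 (+ $75.00 fee); balance $23,447.94
Month 2: opening $23,447.94; interest $87.67 → $23,535.61; payment $4,707.12; balance $18,828.49
Month 3: opening $18,828.49; interest $87.67 → $18,916.16; payment $3,783.23; balance $15,132.93
Month 4: opening $15,132.93; interest $87.67 → $15,220.60; payment $3,044.12; balance $12,176.48

$3,044.12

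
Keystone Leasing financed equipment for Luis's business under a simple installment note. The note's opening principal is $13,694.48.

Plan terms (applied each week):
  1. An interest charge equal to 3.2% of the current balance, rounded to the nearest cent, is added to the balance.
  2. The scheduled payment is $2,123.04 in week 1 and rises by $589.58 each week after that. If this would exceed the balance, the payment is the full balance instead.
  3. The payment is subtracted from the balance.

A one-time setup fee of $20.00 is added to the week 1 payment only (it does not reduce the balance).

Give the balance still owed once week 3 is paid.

$6,688.95

Week 1: opening $13,694.48; interest $438.22 → $14,132.70; payment $2,123.04 (+ $20.00 fee); balance $12,009.66
Week 2: opening $12,009.66; interest $384.31 → $12,393.97; payment $2,712.62; balance $9,681.35
Week 3: opening $9,681.35; interest $309.80 → $9,991.15; payment $3,302.20; balance $6,688.95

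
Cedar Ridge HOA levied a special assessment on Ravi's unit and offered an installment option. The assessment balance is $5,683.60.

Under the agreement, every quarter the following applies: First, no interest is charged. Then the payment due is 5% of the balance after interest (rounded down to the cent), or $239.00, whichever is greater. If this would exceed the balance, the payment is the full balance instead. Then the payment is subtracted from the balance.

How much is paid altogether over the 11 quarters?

$2,727.26

Quarter 1: opening $5,683.60; payment $284.18; balance $5,399.42
Quarter 2: opening $5,399.42; payment $269.97; balance $5,129.45
Quarter 3: opening $5,129.45; payment $256.47; balance $4,872.98
Quarter 4: opening $4,872.98; payment $243.64; balance $4,629.34
Quarter 5: opening $4,629.34; payment $239.00; balance $4,390.34
Quarter 6: opening $4,390.34; payment $239.00; balance $4,151.34
Quarter 7: opening $4,151.34; payment $239.00; balance $3,912.34
Quarter 8: opening $3,912.34; payment $239.00; balance $3,673.34
Quarter 9: opening $3,673.34; payment $239.00; balance $3,434.34
Quarter 10: opening $3,434.34; payment $239.00; balance $3,195.34
Quarter 11: opening $3,195.34; payment $239.00; balance $2,956.34
Total paid: $2,727.26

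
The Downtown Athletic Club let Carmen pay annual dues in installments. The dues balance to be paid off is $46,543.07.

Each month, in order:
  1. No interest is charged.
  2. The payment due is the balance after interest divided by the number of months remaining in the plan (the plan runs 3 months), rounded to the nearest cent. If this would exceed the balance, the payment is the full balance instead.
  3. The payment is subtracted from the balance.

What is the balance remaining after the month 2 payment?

Month 1: opening $46,543.07; payment $15,514.36; balance $31,028.71
Month 2: opening $31,028.71; payment $15,514.36; balance $15,514.35

$15,514.35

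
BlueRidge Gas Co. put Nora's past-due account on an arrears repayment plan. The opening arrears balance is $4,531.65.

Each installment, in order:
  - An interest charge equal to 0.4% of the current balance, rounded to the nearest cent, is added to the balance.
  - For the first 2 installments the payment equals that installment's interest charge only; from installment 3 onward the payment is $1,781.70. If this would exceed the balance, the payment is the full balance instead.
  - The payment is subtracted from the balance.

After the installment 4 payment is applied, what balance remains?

$997.45

Installment 1: $4,531.65 +$18.13 interest = $4,549.78; pay $18.13 → $4,531.65
Installment 2: $4,531.65 +$18.13 interest = $4,549.78; pay $18.13 → $4,531.65
Installment 3: $4,531.65 +$18.13 interest = $4,549.78; pay $1,781.70 → $2,768.08
Installment 4: $2,768.08 +$11.07 interest = $2,779.15; pay $1,781.70 → $997.45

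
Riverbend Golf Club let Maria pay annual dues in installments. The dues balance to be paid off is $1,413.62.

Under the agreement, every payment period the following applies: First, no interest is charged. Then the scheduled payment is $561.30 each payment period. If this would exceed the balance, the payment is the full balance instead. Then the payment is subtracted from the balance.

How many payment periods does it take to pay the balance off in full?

Payment period 1: $1,413.62 − $561.30 → $852.32
Payment period 2: $852.32 − $561.30 → $291.02
Payment period 3: $291.02 − $291.02 → $0.00
Balance reaches $0.00 in payment period 3.

3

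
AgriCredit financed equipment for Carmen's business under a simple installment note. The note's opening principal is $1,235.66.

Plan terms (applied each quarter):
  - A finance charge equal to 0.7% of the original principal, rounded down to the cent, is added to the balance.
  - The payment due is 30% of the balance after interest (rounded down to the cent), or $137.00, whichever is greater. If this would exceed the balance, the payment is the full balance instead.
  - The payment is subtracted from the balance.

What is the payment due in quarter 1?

$373.29

Quarter 1: opening $1,235.66; interest $8.64 → $1,244.30; payment $373.29; balance $871.01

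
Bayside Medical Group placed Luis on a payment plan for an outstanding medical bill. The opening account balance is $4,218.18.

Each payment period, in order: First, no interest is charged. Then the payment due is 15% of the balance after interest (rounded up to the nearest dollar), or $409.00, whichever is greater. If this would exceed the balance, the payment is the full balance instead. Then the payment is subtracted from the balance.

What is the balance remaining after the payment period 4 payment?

Payment period 1: opening $4,218.18; payment $633.00; balance $3,585.18
Payment period 2: opening $3,585.18; payment $538.00; balance $3,047.18
Payment period 3: opening $3,047.18; payment $458.00; balance $2,589.18
Payment period 4: opening $2,589.18; payment $409.00; balance $2,180.18

$2,180.18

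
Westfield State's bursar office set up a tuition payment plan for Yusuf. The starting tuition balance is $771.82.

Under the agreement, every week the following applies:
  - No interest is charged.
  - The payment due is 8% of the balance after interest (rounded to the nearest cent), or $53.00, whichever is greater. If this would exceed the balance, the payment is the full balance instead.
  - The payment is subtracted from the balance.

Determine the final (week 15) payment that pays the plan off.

Week 1: opening $771.82; payment $61.75; balance $710.07
Week 2: opening $710.07; payment $56.81; balance $653.26
Week 3: opening $653.26; payment $53.00; balance $600.26
Week 4: opening $600.26; payment $53.00; balance $547.26
Week 5: opening $547.26; payment $53.00; balance $494.26
Week 6: opening $494.26; payment $53.00; balance $441.26
Week 7: opening $441.26; payment $53.00; balance $388.26
Week 8: opening $388.26; payment $53.00; balance $335.26
Week 9: opening $335.26; payment $53.00; balance $282.26
Week 10: opening $282.26; payment $53.00; balance $229.26
Week 11: opening $229.26; payment $53.00; balance $176.26
Week 12: opening $176.26; payment $53.00; balance $123.26
Week 13: opening $123.26; payment $53.00; balance $70.26
Week 14: opening $70.26; payment $53.00; balance $17.26
Week 15: opening $17.26; payment $17.26; balance $0.00

$17.26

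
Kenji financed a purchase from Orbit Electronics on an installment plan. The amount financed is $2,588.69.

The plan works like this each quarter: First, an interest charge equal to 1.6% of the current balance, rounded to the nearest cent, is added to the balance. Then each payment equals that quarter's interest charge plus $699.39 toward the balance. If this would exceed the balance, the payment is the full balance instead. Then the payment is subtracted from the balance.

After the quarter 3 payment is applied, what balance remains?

# | Opening | Interest | Payment | End bal
1 | $2,588.69 | $41.42 | $740.81 | $1,889.30
2 | $1,889.30 | $30.23 | $729.62 | $1,189.91
3 | $1,189.91 | $19.04 | $718.43 | $490.52

$490.52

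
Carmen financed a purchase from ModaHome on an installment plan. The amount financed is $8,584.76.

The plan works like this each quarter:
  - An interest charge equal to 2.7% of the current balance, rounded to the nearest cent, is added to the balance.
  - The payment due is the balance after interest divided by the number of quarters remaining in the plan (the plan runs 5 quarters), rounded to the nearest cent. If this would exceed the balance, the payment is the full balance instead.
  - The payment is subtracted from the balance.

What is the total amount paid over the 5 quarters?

# | Opening | Interest | Payment | End bal
1 | $8,584.76 | $231.79 | $1,763.31 | $7,053.24
2 | $7,053.24 | $190.44 | $1,810.92 | $5,432.76
3 | $5,432.76 | $146.68 | $1,859.81 | $3,719.63
4 | $3,719.63 | $100.43 | $1,910.03 | $1,910.03
5 | $1,910.03 | $51.57 | $1,961.60 | $0.00
Total paid: $9,305.67

$9,305.67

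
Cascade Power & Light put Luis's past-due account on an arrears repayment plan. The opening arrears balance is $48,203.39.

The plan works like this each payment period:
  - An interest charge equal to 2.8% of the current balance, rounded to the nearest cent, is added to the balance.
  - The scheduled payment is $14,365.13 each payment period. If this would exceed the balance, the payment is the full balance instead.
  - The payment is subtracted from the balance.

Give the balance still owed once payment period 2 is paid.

Payment period 1: opening $48,203.39; interest $1,349.69 → $49,553.08; payment $14,365.13; balance $35,187.95
Payment period 2: opening $35,187.95; interest $985.26 → $36,173.21; payment $14,365.13; balance $21,808.08

$21,808.08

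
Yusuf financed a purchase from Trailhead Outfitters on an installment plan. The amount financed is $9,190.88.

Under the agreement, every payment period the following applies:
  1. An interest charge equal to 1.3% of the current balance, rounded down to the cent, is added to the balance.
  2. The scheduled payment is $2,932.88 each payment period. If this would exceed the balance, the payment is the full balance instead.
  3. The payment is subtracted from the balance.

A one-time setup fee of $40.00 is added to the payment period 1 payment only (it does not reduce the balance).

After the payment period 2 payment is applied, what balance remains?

$3,527.50

Payment period 1: $9,190.88 +$119.48 interest = $9,310.36; pay $2,932.88 (+ $40.00 fee) → $6,377.48
Payment period 2: $6,377.48 +$82.90 interest = $6,460.38; pay $2,932.88 → $3,527.50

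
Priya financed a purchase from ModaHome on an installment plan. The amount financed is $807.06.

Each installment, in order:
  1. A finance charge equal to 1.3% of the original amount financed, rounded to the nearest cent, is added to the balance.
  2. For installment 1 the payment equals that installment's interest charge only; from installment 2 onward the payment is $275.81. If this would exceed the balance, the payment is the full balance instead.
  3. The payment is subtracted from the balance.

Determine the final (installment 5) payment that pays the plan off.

Installment 1: $807.06 +$10.49 interest = $817.55; pay $10.49 → $807.06
Installment 2: $807.06 +$10.49 interest = $817.55; pay $275.81 → $541.74
Installment 3: $541.74 +$10.49 interest = $552.23; pay $275.81 → $276.42
Installment 4: $276.42 +$10.49 interest = $286.91; pay $275.81 → $11.10
Installment 5: $11.10 +$10.49 interest = $21.59; pay $21.59 → $0.00

$21.59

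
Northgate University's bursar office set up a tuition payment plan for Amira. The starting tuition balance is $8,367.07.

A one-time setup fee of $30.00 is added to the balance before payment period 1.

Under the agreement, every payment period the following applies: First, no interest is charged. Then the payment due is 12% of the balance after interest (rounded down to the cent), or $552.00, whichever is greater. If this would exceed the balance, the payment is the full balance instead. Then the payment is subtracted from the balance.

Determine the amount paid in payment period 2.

Payment period 1: opening $8,397.07; payment $1,007.64; balance $7,389.43
Payment period 2: opening $7,389.43; payment $886.73; balance $6,502.70

$886.73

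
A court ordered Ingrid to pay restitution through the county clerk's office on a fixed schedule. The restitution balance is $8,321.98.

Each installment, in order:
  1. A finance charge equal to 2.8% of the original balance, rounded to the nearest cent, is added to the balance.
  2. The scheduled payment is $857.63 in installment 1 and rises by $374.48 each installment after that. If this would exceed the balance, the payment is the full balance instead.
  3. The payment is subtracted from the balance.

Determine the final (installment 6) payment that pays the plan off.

Installment 1: opening $8,321.98; interest $233.02 → $8,555.00; payment $857.63; balance $7,697.37
Installment 2: opening $7,697.37; interest $233.02 → $7,930.39; payment $1,232.11; balance $6,698.28
Installment 3: opening $6,698.28; interest $233.02 → $6,931.30; payment $1,606.59; balance $5,324.71
Installment 4: opening $5,324.71; interest $233.02 → $5,557.73; payment $1,981.07; balance $3,576.66
Installment 5: opening $3,576.66; interest $233.02 → $3,809.68; payment $2,355.55; balance $1,454.13
Installment 6: opening $1,454.13; interest $233.02 → $1,687.15; payment $1,687.15; balance $0.00

$1,687.15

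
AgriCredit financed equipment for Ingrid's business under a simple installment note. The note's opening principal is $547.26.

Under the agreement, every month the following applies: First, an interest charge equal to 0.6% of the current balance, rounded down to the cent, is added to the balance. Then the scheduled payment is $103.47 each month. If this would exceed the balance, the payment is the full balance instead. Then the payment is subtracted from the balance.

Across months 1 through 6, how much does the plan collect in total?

$557.84

Month 1: $547.26 +$3.28 interest = $550.54; pay $103.47 → $447.07
Month 2: $447.07 +$2.68 interest = $449.75; pay $103.47 → $346.28
Month 3: $346.28 +$2.07 interest = $348.35; pay $103.47 → $244.88
Month 4: $244.88 +$1.46 interest = $246.34; pay $103.47 → $142.87
Month 5: $142.87 +$0.85 interest = $143.72; pay $103.47 → $40.25
Month 6: $40.25 +$0.24 interest = $40.49; pay $40.49 → $0.00
Total paid: $557.84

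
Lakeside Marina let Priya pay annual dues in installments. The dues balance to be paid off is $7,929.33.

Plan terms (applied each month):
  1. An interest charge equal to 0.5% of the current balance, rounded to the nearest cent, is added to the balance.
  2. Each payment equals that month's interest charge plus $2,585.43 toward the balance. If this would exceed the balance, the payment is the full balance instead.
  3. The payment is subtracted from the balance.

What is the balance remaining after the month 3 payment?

Month 1: opening $7,929.33; interest $39.65 → $7,968.98; payment $2,625.08; balance $5,343.90
Month 2: opening $5,343.90; interest $26.72 → $5,370.62; payment $2,612.15; balance $2,758.47
Month 3: opening $2,758.47; interest $13.79 → $2,772.26; payment $2,599.22; balance $173.04

$173.04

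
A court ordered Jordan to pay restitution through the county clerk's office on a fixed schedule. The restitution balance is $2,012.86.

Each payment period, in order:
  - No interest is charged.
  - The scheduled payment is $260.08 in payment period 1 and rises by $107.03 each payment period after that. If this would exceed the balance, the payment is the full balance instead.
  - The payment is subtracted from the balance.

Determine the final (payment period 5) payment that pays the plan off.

$330.36

Payment period 1: opening $2,012.86; payment $260.08; balance $1,752.78
Payment period 2: opening $1,752.78; payment $367.11; balance $1,385.67
Payment period 3: opening $1,385.67; payment $474.14; balance $911.53
Payment period 4: opening $911.53; payment $581.17; balance $330.36
Payment period 5: opening $330.36; payment $330.36; balance $0.00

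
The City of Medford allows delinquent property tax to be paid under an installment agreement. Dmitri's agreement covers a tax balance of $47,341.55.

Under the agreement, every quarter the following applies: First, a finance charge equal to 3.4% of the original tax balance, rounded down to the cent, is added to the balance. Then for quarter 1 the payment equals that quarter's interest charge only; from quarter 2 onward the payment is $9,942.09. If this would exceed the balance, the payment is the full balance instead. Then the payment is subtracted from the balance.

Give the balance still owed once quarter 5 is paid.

$14,011.63

Quarter 1: opening $47,341.55; interest $1,609.61 → $48,951.16; payment $1,609.61; balance $47,341.55
Quarter 2: opening $47,341.55; interest $1,609.61 → $48,951.16; payment $9,942.09; balance $39,009.07
Quarter 3: opening $39,009.07; interest $1,609.61 → $40,618.68; payment $9,942.09; balance $30,676.59
Quarter 4: opening $30,676.59; interest $1,609.61 → $32,286.20; payment $9,942.09; balance $22,344.11
Quarter 5: opening $22,344.11; interest $1,609.61 → $23,953.72; payment $9,942.09; balance $14,011.63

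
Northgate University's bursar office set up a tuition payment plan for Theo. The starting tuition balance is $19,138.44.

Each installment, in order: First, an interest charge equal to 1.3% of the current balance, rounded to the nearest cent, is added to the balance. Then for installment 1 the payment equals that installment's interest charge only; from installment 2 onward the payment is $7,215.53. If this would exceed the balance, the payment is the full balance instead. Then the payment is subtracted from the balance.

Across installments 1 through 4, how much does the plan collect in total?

Installment 1: $19,138.44 +$248.80 interest = $19,387.24; pay $248.80 → $19,138.44
Installment 2: $19,138.44 +$248.80 interest = $19,387.24; pay $7,215.53 → $12,171.71
Installment 3: $12,171.71 +$158.23 interest = $12,329.94; pay $7,215.53 → $5,114.41
Installment 4: $5,114.41 +$66.49 interest = $5,180.90; pay $5,180.90 → $0.00
Total paid: $19,860.76

$19,860.76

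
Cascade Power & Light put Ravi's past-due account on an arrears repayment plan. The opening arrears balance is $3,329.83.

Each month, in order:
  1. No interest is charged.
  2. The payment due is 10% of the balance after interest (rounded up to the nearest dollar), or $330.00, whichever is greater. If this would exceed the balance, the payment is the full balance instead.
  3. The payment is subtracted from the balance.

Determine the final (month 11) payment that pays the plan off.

$26.83

Month 1: opening $3,329.83; payment $333.00; balance $2,996.83
Month 2: opening $2,996.83; payment $330.00; balance $2,666.83
Month 3: opening $2,666.83; payment $330.00; balance $2,336.83
Month 4: opening $2,336.83; payment $330.00; balance $2,006.83
Month 5: opening $2,006.83; payment $330.00; balance $1,676.83
Month 6: opening $1,676.83; payment $330.00; balance $1,346.83
Month 7: opening $1,346.83; payment $330.00; balance $1,016.83
Month 8: opening $1,016.83; payment $330.00; balance $686.83
Month 9: opening $686.83; payment $330.00; balance $356.83
Month 10: opening $356.83; payment $330.00; balance $26.83
Month 11: opening $26.83; payment $26.83; balance $0.00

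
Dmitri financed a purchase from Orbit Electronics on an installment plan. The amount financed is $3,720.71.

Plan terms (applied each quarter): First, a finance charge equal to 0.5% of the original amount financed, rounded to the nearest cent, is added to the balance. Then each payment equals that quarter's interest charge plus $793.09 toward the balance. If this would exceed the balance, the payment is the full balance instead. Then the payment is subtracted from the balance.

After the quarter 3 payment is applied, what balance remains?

# | Opening | Interest | Payment | End bal
1 | $3,720.71 | $18.60 | $811.69 | $2,927.62
2 | $2,927.62 | $18.60 | $811.69 | $2,134.53
3 | $2,134.53 | $18.60 | $811.69 | $1,341.44

$1,341.44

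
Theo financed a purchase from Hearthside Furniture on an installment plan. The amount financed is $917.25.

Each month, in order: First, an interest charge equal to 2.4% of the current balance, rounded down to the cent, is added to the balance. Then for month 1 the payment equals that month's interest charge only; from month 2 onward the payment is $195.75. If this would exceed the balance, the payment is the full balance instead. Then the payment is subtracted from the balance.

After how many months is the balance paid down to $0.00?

7

Month 1: opening $917.25; interest $22.01 → $939.26; payment $22.01; balance $917.25
Month 2: opening $917.25; interest $22.01 → $939.26; payment $195.75; balance $743.51
Month 3: opening $743.51; interest $17.84 → $761.35; payment $195.75; balance $565.60
Month 4: opening $565.60; interest $13.57 → $579.17; payment $195.75; balance $383.42
Month 5: opening $383.42; interest $9.20 → $392.62; payment $195.75; balance $196.87
Month 6: opening $196.87; interest $4.72 → $201.59; payment $195.75; balance $5.84
Month 7: opening $5.84; interest $0.14 → $5.98; payment $5.98; balance $0.00
Balance reaches $0.00 in month 7.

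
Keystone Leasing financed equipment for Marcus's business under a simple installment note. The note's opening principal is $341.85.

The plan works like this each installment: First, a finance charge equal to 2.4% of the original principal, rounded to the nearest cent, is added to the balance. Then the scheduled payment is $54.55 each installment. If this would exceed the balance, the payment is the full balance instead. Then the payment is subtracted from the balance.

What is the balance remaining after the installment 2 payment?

Installment 1: opening $341.85; interest $8.20 → $350.05; payment $54.55; balance $295.50
Installment 2: opening $295.50; interest $8.20 → $303.70; payment $54.55; balance $249.15

$249.15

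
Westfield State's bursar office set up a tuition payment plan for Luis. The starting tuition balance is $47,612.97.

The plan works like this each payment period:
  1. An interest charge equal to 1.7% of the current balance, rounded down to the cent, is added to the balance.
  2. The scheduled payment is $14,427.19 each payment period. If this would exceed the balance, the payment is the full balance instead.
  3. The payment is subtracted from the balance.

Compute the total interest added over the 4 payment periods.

$1,832.85

Payment period 1: opening $47,612.97; interest $809.42 → $48,422.39; payment $14,427.19; balance $33,995.20
Payment period 2: opening $33,995.20; interest $577.91 → $34,573.11; payment $14,427.19; balance $20,145.92
Payment period 3: opening $20,145.92; interest $342.48 → $20,488.40; payment $14,427.19; balance $6,061.21
Payment period 4: opening $6,061.21; interest $103.04 → $6,164.25; payment $6,164.25; balance $0.00
Total interest: $809.42 + $577.91 + $342.48 + $103.04 = $1,832.85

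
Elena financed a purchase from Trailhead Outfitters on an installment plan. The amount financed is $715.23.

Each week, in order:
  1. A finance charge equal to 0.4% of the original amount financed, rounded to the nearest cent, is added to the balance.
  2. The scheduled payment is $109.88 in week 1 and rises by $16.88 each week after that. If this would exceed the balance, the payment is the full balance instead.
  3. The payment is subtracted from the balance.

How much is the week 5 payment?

$177.40

Week 1: opening $715.23; interest $2.86 → $718.09; payment $109.88; balance $608.21
Week 2: opening $608.21; interest $2.86 → $611.07; payment $126.76; balance $484.31
Week 3: opening $484.31; interest $2.86 → $487.17; payment $143.64; balance $343.53
Week 4: opening $343.53; interest $2.86 → $346.39; payment $160.52; balance $185.87
Week 5: opening $185.87; interest $2.86 → $188.73; payment $177.40; balance $11.33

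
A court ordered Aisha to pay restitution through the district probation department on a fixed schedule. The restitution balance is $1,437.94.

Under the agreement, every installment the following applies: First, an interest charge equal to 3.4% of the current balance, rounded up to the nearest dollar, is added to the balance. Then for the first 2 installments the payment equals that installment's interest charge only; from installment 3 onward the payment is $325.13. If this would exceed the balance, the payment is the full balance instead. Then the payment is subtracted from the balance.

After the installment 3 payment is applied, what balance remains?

Installment 1: opening $1,437.94; interest $49.00 → $1,486.94; payment $49.00; balance $1,437.94
Installment 2: opening $1,437.94; interest $49.00 → $1,486.94; payment $49.00; balance $1,437.94
Installment 3: opening $1,437.94; interest $49.00 → $1,486.94; payment $325.13; balance $1,161.81

$1,161.81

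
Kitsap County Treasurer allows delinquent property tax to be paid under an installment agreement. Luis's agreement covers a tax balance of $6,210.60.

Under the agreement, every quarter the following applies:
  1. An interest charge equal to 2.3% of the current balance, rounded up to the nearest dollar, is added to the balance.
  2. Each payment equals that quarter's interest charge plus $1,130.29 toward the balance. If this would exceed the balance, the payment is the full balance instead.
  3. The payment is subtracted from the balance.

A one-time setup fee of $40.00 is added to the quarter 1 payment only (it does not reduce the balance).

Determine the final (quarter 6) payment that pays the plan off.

# | Opening | Interest | Payment | Fee | End bal
1 | $6,210.60 | $143.00 | $1,273.29 | $40.00 | $5,080.31
2 | $5,080.31 | $117.00 | $1,247.29 | — | $3,950.02
3 | $3,950.02 | $91.00 | $1,221.29 | — | $2,819.73
4 | $2,819.73 | $65.00 | $1,195.29 | — | $1,689.44
5 | $1,689.44 | $39.00 | $1,169.29 | — | $559.15
6 | $559.15 | $13.00 | $572.15 | — | $0.00

$572.15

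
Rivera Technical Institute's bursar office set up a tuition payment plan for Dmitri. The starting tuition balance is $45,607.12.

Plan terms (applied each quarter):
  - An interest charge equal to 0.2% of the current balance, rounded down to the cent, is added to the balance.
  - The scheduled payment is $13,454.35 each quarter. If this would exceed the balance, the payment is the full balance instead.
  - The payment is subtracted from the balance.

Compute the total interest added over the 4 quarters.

Quarter 1: $45,607.12 +$91.21 interest = $45,698.33; pay $13,454.35 → $32,243.98
Quarter 2: $32,243.98 +$64.48 interest = $32,308.46; pay $13,454.35 → $18,854.11
Quarter 3: $18,854.11 +$37.70 interest = $18,891.81; pay $13,454.35 → $5,437.46
Quarter 4: $5,437.46 +$10.87 interest = $5,448.33; pay $5,448.33 → $0.00
Total interest: $91.21 + $64.48 + $37.70 + $10.87 = $204.26

$204.26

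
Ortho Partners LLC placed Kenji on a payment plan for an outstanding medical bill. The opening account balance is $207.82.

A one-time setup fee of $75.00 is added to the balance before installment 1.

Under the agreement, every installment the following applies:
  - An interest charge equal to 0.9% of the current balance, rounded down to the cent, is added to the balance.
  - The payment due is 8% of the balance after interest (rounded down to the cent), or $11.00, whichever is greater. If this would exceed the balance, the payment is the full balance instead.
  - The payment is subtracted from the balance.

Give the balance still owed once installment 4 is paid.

# | Opening | Interest | Payment | End bal
1 | $282.82 | $2.54 | $22.82 | $262.54
2 | $262.54 | $2.36 | $21.19 | $243.71
3 | $243.71 | $2.19 | $19.67 | $226.23
4 | $226.23 | $2.03 | $18.26 | $210.00

$210.00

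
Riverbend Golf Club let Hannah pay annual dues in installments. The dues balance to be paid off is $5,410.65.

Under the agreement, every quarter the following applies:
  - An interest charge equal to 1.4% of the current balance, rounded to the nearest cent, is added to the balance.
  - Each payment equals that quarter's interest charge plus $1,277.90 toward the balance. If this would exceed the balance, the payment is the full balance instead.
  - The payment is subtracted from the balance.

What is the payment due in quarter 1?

$1,353.65

Quarter 1: opening $5,410.65; interest $75.75 → $5,486.40; payment $1,353.65; balance $4,132.75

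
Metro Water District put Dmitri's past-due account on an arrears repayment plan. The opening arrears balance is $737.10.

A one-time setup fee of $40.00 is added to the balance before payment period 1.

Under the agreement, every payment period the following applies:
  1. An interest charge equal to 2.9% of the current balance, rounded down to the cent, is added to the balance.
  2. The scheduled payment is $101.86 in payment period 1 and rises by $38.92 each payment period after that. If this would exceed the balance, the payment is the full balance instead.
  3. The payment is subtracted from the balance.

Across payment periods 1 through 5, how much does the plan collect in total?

Payment period 1: opening $777.10; interest $22.53 → $799.63; payment $101.86; balance $697.77
Payment period 2: opening $697.77; interest $20.23 → $718.00; payment $140.78; balance $577.22
Payment period 3: opening $577.22; interest $16.73 → $593.95; payment $179.70; balance $414.25
Payment period 4: opening $414.25; interest $12.01 → $426.26; payment $218.62; balance $207.64
Payment period 5: opening $207.64; interest $6.02 → $213.66; payment $213.66; balance $0.00
Total paid: $854.62

$854.62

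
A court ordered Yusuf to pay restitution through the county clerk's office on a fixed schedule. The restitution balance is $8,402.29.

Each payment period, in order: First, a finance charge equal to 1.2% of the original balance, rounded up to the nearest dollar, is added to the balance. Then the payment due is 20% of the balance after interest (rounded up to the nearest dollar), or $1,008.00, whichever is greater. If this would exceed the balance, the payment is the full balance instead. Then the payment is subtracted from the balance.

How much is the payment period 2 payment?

Payment period 1: $8,402.29 +$101.00 interest = $8,503.29; pay $1,701.00 → $6,802.29
Payment period 2: $6,802.29 +$101.00 interest = $6,903.29; pay $1,381.00 → $5,522.29

$1,381.00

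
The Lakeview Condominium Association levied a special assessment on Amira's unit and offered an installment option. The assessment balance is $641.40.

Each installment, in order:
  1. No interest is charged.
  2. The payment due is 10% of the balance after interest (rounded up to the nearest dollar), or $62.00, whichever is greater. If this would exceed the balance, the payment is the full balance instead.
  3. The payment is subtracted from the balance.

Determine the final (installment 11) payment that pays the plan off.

$18.40

Installment 1: $641.40 − $65.00 → $576.40
Installment 2: $576.40 − $62.00 → $514.40
Installment 3: $514.40 − $62.00 → $452.40
Installment 4: $452.40 − $62.00 → $390.40
Installment 5: $390.40 − $62.00 → $328.40
Installment 6: $328.40 − $62.00 → $266.40
Installment 7: $266.40 − $62.00 → $204.40
Installment 8: $204.40 − $62.00 → $142.40
Installment 9: $142.40 − $62.00 → $80.40
Installment 10: $80.40 − $62.00 → $18.40
Installment 11: $18.40 − $18.40 → $0.00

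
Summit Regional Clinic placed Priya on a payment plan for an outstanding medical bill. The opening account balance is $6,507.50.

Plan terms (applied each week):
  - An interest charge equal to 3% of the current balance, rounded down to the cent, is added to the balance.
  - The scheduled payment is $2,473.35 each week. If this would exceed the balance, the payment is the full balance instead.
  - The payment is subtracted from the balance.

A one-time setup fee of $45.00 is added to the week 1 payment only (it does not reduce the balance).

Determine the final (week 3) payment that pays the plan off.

Week 1: opening $6,507.50; interest $195.22 → $6,702.72; payment $2,473.35 (+ $45.00 fee); balance $4,229.37
Week 2: opening $4,229.37; interest $126.88 → $4,356.25; payment $2,473.35; balance $1,882.90
Week 3: opening $1,882.90; interest $56.48 → $1,939.38; payment $1,939.38; balance $0.00

$1,939.38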